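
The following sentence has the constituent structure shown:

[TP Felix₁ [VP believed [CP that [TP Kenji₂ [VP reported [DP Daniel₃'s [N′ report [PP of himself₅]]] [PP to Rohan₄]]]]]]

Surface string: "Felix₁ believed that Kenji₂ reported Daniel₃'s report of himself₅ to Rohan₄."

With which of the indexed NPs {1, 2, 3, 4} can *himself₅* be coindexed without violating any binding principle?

*himself* is an anaphor, so Principle A applies: it must be bound in its binding domain.
Binding domain of *himself₅*: the possessed DP, whose subject is Daniel₃.
*Felix₁* c-commands the anaphor but is outside its binding domain → cannot satisfy Principle A.
*Kenji₂* c-commands the anaphor but is outside its binding domain → cannot satisfy Principle A.
*Daniel₃* c-commands the anaphor within its binding domain → licit binder.
*Rohan₄* does not c-command the anaphor → cannot bind it.

{3}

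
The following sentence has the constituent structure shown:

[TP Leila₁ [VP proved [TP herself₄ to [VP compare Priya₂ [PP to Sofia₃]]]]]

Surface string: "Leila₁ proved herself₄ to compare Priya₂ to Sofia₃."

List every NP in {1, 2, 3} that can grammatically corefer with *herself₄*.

*herself* is an anaphor, so Principle A applies: it must be bound in its binding domain.
Binding domain of *herself₄*: the matrix TP, whose subject is Leila₁.
*Leila₁* c-commands the anaphor within its binding domain → licit binder.
*Priya₂* does not c-command the anaphor → cannot bind it.
*Sofia₃* does not c-command the anaphor → cannot bind it.

{1}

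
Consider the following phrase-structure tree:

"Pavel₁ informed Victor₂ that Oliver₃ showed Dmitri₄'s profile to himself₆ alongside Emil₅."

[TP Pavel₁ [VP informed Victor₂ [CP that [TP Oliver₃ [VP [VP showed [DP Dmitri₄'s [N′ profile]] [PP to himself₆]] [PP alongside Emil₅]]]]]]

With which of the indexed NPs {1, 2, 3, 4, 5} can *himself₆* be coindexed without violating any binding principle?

*himself* is an anaphor, so Principle A applies: it must be bound in its binding domain.
Binding domain of *himself₆*: the embedded TP, whose subject is Oliver₃.
*Pavel₁* c-commands the anaphor but is outside its binding domain → cannot satisfy Principle A.
*Victor₂* c-commands the anaphor but is outside its binding domain → cannot satisfy Principle A.
*Oliver₃* c-commands the anaphor within its binding domain → licit binder.
*Dmitri₄* does not c-command the anaphor → cannot bind it.
*Emil₅* does not c-command the anaphor → cannot bind it.

{3}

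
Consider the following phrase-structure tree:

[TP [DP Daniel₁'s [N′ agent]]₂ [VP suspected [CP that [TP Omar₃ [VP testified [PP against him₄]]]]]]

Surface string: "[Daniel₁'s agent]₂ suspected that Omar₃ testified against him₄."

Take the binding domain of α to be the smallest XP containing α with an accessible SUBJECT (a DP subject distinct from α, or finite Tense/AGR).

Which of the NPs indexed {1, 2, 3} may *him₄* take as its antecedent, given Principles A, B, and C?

{1, 2}

*him* is a pronoun, so Principle B applies: it must be free in its binding domain.
Binding domain of *him₄*: the embedded TP, whose subject is Omar₃.
*Daniel₁* and the pronoun do not c-command one another → neither Principle B nor Principle C is at stake; coindexation permitted.
*[Daniel₁'s agent]₂* c-commands the pronoun but from outside its binding domain, and is not c-commanded by it → coindexation permitted.
*Omar₃* c-commands the pronoun within its binding domain → coindexation would violate Principle B.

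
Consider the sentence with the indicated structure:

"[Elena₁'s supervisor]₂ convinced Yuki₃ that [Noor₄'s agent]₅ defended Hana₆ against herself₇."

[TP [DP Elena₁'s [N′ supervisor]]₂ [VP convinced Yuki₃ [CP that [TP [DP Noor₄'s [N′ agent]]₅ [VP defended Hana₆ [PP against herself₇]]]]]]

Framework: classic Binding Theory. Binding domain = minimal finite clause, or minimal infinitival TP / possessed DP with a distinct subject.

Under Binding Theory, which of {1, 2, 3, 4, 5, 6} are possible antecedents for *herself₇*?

*herself* is an anaphor, so Principle A applies: it must be bound in its binding domain.
Binding domain of *herself₇*: the embedded TP, whose subject is [Noor₄'s agent]₅.
*Elena₁* does not c-command the anaphor → cannot bind it.
*[Elena₁'s supervisor]₂* c-commands the anaphor but is outside its binding domain → cannot satisfy Principle A.
*Yuki₃* c-commands the anaphor but is outside its binding domain → cannot satisfy Principle A.
*Noor₄* does not c-command the anaphor → cannot bind it.
*[Noor₄'s agent]₅* c-commands the anaphor within its binding domain → licit binder.
*Hana₆* c-commands the anaphor within its binding domain → licit binder.

{5, 6}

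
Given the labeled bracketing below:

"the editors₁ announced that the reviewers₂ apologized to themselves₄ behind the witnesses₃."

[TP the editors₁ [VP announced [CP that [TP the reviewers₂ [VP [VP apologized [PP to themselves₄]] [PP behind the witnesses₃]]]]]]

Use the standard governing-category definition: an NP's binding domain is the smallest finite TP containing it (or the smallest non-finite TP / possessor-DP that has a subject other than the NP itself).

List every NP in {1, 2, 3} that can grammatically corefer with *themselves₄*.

{2}

*themselves* is an anaphor, so Principle A applies: it must be bound in its binding domain.
Binding domain of *themselves₄*: the embedded TP, whose subject is the reviewers₂.
*the editors₁* c-commands the anaphor but is outside its binding domain → cannot satisfy Principle A.
*the reviewers₂* c-commands the anaphor within its binding domain → licit binder.
*the witnesses₃* does not c-command the anaphor → cannot bind it.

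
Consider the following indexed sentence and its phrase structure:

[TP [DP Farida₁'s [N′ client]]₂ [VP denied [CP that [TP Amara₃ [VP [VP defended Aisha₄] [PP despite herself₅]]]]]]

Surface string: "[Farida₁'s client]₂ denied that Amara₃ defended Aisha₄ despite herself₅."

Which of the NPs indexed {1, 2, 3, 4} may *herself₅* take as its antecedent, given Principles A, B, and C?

{3}

*herself* is an anaphor, so Principle A applies: it must be bound in its binding domain.
Binding domain of *herself₅*: the embedded TP, whose subject is Amara₃.
*Farida₁* does not c-command the anaphor → cannot bind it.
*[Farida₁'s client]₂* c-commands the anaphor but is outside its binding domain → cannot satisfy Principle A.
*Amara₃* c-commands the anaphor within its binding domain → licit binder.
*Aisha₄* does not c-command the anaphor → cannot bind it.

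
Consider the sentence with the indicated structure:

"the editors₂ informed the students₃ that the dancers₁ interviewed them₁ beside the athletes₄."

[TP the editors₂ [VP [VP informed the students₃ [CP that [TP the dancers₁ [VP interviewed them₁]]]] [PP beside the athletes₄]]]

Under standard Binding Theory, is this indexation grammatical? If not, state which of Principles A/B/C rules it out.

Principle B

The two coindexed NPs are *the dancers₁* and *them₁*.
*them₁* is a pronoun. Its binding domain is the embedded TP, whose subject is the dancers₁.
*the dancers₁* c-commands it within that domain and carries the same index.
The pronoun is locally bound → Principle B violation.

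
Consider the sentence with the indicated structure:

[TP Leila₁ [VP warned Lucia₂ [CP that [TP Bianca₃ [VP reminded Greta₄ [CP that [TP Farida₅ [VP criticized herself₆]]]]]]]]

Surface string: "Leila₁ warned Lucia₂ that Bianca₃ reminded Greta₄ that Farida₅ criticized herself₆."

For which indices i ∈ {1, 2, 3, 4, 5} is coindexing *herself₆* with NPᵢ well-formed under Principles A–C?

*herself* is an anaphor, so Principle A applies: it must be bound in its binding domain.
Binding domain of *herself₆*: the embedded TP, whose subject is Farida₅.
*Leila₁* c-commands the anaphor but is outside its binding domain → cannot satisfy Principle A.
*Lucia₂* c-commands the anaphor but is outside its binding domain → cannot satisfy Principle A.
*Bianca₃* c-commands the anaphor but is outside its binding domain → cannot satisfy Principle A.
*Greta₄* c-commands the anaphor but is outside its binding domain → cannot satisfy Principle A.
*Farida₅* c-commands the anaphor within its binding domain → licit binder.

{5}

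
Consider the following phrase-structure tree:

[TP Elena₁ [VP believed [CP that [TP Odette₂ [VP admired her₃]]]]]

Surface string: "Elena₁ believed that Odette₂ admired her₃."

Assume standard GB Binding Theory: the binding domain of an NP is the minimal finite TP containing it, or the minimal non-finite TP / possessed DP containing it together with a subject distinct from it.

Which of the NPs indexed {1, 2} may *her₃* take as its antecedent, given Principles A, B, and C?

*her* is a pronoun, so Principle B applies: it must be free in its binding domain.
Binding domain of *her₃*: the embedded TP, whose subject is Odette₂.
*Elena₁* c-commands the pronoun but from outside its binding domain, and is not c-commanded by it → coindexation permitted.
*Odette₂* c-commands the pronoun within its binding domain → coindexation would violate Principle B.

{1}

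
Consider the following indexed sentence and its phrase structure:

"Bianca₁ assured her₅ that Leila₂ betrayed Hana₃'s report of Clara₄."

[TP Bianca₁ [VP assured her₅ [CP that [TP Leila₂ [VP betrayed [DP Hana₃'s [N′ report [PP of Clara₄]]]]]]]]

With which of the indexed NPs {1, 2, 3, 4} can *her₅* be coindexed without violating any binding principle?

*her* is a pronoun, so Principle B applies: it must be free in its binding domain.
Binding domain of *her₅*: the matrix TP, whose subject is Bianca₁.
*Bianca₁* c-commands the pronoun within its binding domain → coindexation would violate Principle B.
*Leila₂*: the pronoun c-commands this R-expression → coindexation would violate Principle C on *Leila₂*.
*Hana₃*: the pronoun c-commands this R-expression → coindexation would violate Principle C on *Hana₃*.
*Clara₄*: the pronoun c-commands this R-expression → coindexation would violate Principle C on *Clara₄*.

none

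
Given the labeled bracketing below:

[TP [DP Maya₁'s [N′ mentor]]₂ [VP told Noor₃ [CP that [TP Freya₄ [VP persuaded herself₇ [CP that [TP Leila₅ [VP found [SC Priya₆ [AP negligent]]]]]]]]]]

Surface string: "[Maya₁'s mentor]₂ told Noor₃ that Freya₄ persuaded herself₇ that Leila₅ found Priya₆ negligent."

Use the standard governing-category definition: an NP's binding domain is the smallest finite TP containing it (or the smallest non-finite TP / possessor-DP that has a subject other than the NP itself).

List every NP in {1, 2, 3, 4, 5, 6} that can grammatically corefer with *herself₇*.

{4}

*herself* is an anaphor, so Principle A applies: it must be bound in its binding domain.
Binding domain of *herself₇*: the embedded TP, whose subject is Freya₄.
*Maya₁* does not c-command the anaphor → cannot bind it.
*[Maya₁'s mentor]₂* c-commands the anaphor but is outside its binding domain → cannot satisfy Principle A.
*Noor₃* c-commands the anaphor but is outside its binding domain → cannot satisfy Principle A.
*Freya₄* c-commands the anaphor within its binding domain → licit binder.
*Leila₅* does not c-command the anaphor → cannot bind it.
*Priya₆* does not c-command the anaphor → cannot bind it.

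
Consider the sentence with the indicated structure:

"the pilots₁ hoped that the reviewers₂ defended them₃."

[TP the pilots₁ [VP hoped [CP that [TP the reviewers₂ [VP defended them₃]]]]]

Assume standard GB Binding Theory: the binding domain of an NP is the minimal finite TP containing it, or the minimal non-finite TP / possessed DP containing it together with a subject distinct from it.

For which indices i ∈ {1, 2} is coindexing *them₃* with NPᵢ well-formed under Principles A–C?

*them* is a pronoun, so Principle B applies: it must be free in its binding domain.
Binding domain of *them₃*: the embedded TP, whose subject is the reviewers₂.
*the pilots₁* c-commands the pronoun but from outside its binding domain, and is not c-commanded by it → coindexation permitted.
*the reviewers₂* c-commands the pronoun within its binding domain → coindexation would violate Principle B.

{1}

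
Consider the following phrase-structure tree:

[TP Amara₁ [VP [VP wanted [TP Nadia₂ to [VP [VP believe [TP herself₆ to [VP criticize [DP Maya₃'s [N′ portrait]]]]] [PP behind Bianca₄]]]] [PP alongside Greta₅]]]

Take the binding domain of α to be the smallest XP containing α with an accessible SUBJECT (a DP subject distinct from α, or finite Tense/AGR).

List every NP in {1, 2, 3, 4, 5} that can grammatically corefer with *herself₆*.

*herself* is an anaphor, so Principle A applies: it must be bound in its binding domain.
Binding domain of *herself₆*: the embedded TP, whose subject is Nadia₂.
*Amara₁* c-commands the anaphor but is outside its binding domain → cannot satisfy Principle A.
*Nadia₂* c-commands the anaphor within its binding domain → licit binder.
*Maya₃* does not c-command the anaphor → cannot bind it.
*Bianca₄* does not c-command the anaphor → cannot bind it.
*Greta₅* does not c-command the anaphor → cannot bind it.

{2}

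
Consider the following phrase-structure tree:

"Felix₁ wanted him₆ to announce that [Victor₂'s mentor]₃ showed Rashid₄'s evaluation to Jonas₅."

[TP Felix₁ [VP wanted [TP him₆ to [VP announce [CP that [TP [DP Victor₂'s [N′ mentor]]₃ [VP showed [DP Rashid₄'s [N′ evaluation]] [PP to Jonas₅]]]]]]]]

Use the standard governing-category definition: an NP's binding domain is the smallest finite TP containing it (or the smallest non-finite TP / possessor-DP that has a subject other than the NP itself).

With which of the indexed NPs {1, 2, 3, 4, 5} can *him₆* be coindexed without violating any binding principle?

*him* is a pronoun, so Principle B applies: it must be free in its binding domain.
Binding domain of *him₆*: the matrix TP, whose subject is Felix₁.
*Felix₁* c-commands the pronoun within its binding domain → coindexation would violate Principle B.
*Victor₂*: the pronoun c-commands this R-expression → coindexation would violate Principle C on *Victor₂*.
*[Victor₂'s mentor]₃*: the pronoun c-commands this R-expression → coindexation would violate Principle C on *[Victor₂'s mentor]₃*.
*Rashid₄*: the pronoun c-commands this R-expression → coindexation would violate Principle C on *Rashid₄*.
*Jonas₅*: the pronoun c-commands this R-expression → coindexation would violate Principle C on *Jonas₅*.

none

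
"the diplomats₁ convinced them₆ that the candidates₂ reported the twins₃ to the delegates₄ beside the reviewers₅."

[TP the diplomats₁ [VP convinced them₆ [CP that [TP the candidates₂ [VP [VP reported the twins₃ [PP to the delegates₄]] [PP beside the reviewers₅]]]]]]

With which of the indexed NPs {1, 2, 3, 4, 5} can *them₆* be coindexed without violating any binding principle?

none

*them* is a pronoun, so Principle B applies: it must be free in its binding domain.
Binding domain of *them₆*: the matrix TP, whose subject is the diplomats₁.
*the diplomats₁* c-commands the pronoun within its binding domain → coindexation would violate Principle B.
*the candidates₂*: the pronoun c-commands this R-expression → coindexation would violate Principle C on *the candidates₂*.
*the twins₃*: the pronoun c-commands this R-expression → coindexation would violate Principle C on *the twins₃*.
*the delegates₄*: the pronoun c-commands this R-expression → coindexation would violate Principle C on *the delegates₄*.
*the reviewers₅*: the pronoun c-commands this R-expression → coindexation would violate Principle C on *the reviewers₅*.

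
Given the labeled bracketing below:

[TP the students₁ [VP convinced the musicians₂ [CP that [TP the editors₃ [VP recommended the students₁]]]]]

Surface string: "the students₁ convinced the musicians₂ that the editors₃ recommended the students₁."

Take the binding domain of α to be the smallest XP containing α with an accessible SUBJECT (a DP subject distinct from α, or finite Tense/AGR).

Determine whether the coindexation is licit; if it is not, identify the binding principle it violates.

Principle C

The two coindexed NPs are *the students₁* (the lower occurrence) and *the students₁* (the higher occurrence).
*the students₁* (the lower occurrence) is an R-expression. Principle C requires it to be free everywhere.
*the students₁* (the higher occurrence) c-commands it and carries the same index.
The R-expression is bound → Principle C violation.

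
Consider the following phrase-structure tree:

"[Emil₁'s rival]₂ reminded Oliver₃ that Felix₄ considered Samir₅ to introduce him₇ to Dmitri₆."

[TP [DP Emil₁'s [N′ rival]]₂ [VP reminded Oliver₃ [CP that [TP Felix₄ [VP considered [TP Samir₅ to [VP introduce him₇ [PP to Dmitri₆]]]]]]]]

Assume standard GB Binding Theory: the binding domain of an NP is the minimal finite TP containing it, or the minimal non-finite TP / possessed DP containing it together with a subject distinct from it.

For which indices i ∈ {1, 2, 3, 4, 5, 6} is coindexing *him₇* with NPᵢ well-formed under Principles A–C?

*him* is a pronoun, so Principle B applies: it must be free in its binding domain.
Binding domain of *him₇*: the embedded TP, whose subject is Samir₅.
*Emil₁* and the pronoun do not c-command one another → neither Principle B nor Principle C is at stake; coindexation permitted.
*[Emil₁'s rival]₂* c-commands the pronoun but from outside its binding domain, and is not c-commanded by it → coindexation permitted.
*Oliver₃* c-commands the pronoun but from outside its binding domain, and is not c-commanded by it → coindexation permitted.
*Felix₄* c-commands the pronoun but from outside its binding domain, and is not c-commanded by it → coindexation permitted.
*Samir₅* c-commands the pronoun within its binding domain → coindexation would violate Principle B.
*Dmitri₆*: the pronoun c-commands this R-expression → coindexation would violate Principle C on *Dmitri₆*.

{1, 2, 3, 4}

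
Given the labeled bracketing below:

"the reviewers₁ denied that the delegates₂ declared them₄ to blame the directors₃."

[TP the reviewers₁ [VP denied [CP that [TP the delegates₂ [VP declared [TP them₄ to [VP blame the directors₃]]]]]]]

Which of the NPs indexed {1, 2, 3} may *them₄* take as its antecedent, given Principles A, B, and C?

{1}

*them* is a pronoun, so Principle B applies: it must be free in its binding domain.
Binding domain of *them₄*: the embedded TP, whose subject is the delegates₂.
*the reviewers₁* c-commands the pronoun but from outside its binding domain, and is not c-commanded by it → coindexation permitted.
*the delegates₂* c-commands the pronoun within its binding domain → coindexation would violate Principle B.
*the directors₃*: the pronoun c-commands this R-expression → coindexation would violate Principle C on *the directors₃*.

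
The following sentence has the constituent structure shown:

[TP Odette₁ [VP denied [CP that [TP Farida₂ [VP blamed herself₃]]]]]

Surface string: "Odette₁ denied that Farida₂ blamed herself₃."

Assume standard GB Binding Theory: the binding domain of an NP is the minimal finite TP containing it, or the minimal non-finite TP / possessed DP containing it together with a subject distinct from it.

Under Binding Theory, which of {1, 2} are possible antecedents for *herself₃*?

*herself* is an anaphor, so Principle A applies: it must be bound in its binding domain.
Binding domain of *herself₃*: the embedded TP, whose subject is Farida₂.
*Odette₁* c-commands the anaphor but is outside its binding domain → cannot satisfy Principle A.
*Farida₂* c-commands the anaphor within its binding domain → licit binder.

{2}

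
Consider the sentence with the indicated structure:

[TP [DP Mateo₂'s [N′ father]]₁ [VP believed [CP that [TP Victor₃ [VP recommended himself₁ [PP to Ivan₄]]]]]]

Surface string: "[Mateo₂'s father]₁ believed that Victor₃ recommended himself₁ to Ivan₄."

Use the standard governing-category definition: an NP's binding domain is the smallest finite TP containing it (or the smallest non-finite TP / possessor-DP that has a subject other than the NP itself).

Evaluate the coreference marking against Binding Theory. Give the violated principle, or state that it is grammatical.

The two coindexed NPs are *[Mateo₂'s father]₁* and *himself₁*.
*himself₁* is an anaphor. Principle A requires it to be bound within its binding domain — the embedded TP, whose subject is Victor₃.
Within that domain it is c-commanded by *Victor₃*, which does not share its index.
*[Mateo₂'s father]₁* does c-command the anaphor, but from outside its binding domain.
The anaphor is unbound in its domain → Principle A violation.

Principle A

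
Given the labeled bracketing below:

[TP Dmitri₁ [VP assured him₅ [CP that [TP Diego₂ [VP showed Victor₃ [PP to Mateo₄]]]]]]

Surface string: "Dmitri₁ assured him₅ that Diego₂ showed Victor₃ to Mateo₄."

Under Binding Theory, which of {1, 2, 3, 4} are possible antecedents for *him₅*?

none

*him* is a pronoun, so Principle B applies: it must be free in its binding domain.
Binding domain of *him₅*: the matrix TP, whose subject is Dmitri₁.
*Dmitri₁* c-commands the pronoun within its binding domain → coindexation would violate Principle B.
*Diego₂*: the pronoun c-commands this R-expression → coindexation would violate Principle C on *Diego₂*.
*Victor₃*: the pronoun c-commands this R-expression → coindexation would violate Principle C on *Victor₃*.
*Mateo₄*: the pronoun c-commands this R-expression → coindexation would violate Principle C on *Mateo₄*.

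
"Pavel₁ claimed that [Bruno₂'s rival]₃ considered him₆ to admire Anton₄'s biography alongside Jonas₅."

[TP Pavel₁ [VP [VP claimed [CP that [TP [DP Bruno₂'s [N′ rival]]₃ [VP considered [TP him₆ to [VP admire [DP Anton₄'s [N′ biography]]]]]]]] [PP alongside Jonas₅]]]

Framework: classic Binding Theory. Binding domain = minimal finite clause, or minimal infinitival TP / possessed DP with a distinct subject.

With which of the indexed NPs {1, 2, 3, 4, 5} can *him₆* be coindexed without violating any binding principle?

*him* is a pronoun, so Principle B applies: it must be free in its binding domain.
Binding domain of *him₆*: the embedded TP, whose subject is [Bruno₂'s rival]₃.
*Pavel₁* c-commands the pronoun but from outside its binding domain, and is not c-commanded by it → coindexation permitted.
*Bruno₂* and the pronoun do not c-command one another → neither Principle B nor Principle C is at stake; coindexation permitted.
*[Bruno₂'s rival]₃* c-commands the pronoun within its binding domain → coindexation would violate Principle B.
*Anton₄*: the pronoun c-commands this R-expression → coindexation would violate Principle C on *Anton₄*.
*Jonas₅* and the pronoun do not c-command one another → neither Principle B nor Principle C is at stake; coindexation permitted.

{1, 2, 5}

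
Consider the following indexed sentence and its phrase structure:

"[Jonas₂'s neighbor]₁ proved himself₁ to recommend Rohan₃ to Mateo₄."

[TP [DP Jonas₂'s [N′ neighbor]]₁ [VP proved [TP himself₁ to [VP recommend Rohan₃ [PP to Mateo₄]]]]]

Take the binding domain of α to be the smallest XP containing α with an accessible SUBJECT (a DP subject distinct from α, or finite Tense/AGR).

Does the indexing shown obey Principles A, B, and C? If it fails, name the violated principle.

The two coindexed NPs are *[Jonas₂'s neighbor]₁* and *himself₁*.
*himself₁* is an anaphor; its binding domain is the matrix TP, whose subject is [Jonas₂'s neighbor]₁. *[Jonas₂'s neighbor]₁* c-commands it within that domain and shares its index, so Principle A is satisfied.
*[Jonas₂'s neighbor]₁* is an R-expression; *himself₁* does not c-command it, and no other NP shares its index, so Principle C is satisfied.
All principles are respected.

grammatical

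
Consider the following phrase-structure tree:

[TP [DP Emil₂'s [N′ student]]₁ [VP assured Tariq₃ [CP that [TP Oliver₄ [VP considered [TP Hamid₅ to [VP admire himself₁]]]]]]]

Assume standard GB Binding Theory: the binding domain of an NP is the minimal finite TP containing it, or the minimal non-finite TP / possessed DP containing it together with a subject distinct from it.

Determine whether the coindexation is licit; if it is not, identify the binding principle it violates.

The two coindexed NPs are *[Emil₂'s student]₁* and *himself₁*.
*himself₁* is an anaphor. Principle A requires it to be bound within its binding domain — the embedded TP, whose subject is Hamid₅.
Within that domain it is c-commanded by *Hamid₅*, which does not share its index.
*[Emil₂'s student]₁* does c-command the anaphor, but from outside its binding domain.
The anaphor is unbound in its domain → Principle A violation.

Principle A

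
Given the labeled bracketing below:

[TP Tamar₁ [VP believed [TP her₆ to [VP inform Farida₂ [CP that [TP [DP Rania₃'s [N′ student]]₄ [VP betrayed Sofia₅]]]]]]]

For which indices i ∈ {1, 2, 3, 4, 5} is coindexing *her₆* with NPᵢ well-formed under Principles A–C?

none

*her* is a pronoun, so Principle B applies: it must be free in its binding domain.
Binding domain of *her₆*: the matrix TP, whose subject is Tamar₁.
*Tamar₁* c-commands the pronoun within its binding domain → coindexation would violate Principle B.
*Farida₂*: the pronoun c-commands this R-expression → coindexation would violate Principle C on *Farida₂*.
*Rania₃*: the pronoun c-commands this R-expression → coindexation would violate Principle C on *Rania₃*.
*[Rania₃'s student]₄*: the pronoun c-commands this R-expression → coindexation would violate Principle C on *[Rania₃'s student]₄*.
*Sofia₅*: the pronoun c-commands this R-expression → coindexation would violate Principle C on *Sofia₅*.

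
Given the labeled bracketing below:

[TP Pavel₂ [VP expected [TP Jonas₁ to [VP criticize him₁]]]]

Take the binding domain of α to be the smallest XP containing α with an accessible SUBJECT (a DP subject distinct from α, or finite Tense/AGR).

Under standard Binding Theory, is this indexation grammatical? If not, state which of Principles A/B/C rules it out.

Principle B

The two coindexed NPs are *Jonas₁* and *him₁*.
*him₁* is a pronoun. Its binding domain is the embedded TP, whose subject is Jonas₁.
*Jonas₁* c-commands it within that domain and carries the same index.
The pronoun is locally bound → Principle B violation.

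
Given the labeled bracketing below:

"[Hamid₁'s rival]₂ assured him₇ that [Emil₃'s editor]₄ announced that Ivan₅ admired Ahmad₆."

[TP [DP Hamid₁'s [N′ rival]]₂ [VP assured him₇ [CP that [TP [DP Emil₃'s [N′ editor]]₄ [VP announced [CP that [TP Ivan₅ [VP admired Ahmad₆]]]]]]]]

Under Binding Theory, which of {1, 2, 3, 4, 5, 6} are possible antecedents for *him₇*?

*him* is a pronoun, so Principle B applies: it must be free in its binding domain.
Binding domain of *him₇*: the matrix TP, whose subject is [Hamid₁'s rival]₂.
*Hamid₁* and the pronoun do not c-command one another → neither Principle B nor Principle C is at stake; coindexation permitted.
*[Hamid₁'s rival]₂* c-commands the pronoun within its binding domain → coindexation would violate Principle B.
*Emil₃*: the pronoun c-commands this R-expression → coindexation would violate Principle C on *Emil₃*.
*[Emil₃'s editor]₄*: the pronoun c-commands this R-expression → coindexation would violate Principle C on *[Emil₃'s editor]₄*.
*Ivan₅*: the pronoun c-commands this R-expression → coindexation would violate Principle C on *Ivan₅*.
*Ahmad₆*: the pronoun c-commands this R-expression → coindexation would violate Principle C on *Ahmad₆*.

{1}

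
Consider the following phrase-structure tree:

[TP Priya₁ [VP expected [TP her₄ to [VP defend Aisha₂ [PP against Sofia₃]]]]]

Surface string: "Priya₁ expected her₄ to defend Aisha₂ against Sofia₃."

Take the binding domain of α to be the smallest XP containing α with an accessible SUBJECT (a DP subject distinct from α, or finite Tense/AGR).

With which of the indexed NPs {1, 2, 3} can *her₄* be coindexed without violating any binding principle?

none

*her* is a pronoun, so Principle B applies: it must be free in its binding domain.
Binding domain of *her₄*: the matrix TP, whose subject is Priya₁.
*Priya₁* c-commands the pronoun within its binding domain → coindexation would violate Principle B.
*Aisha₂*: the pronoun c-commands this R-expression → coindexation would violate Principle C on *Aisha₂*.
*Sofia₃*: the pronoun c-commands this R-expression → coindexation would violate Principle C on *Sofia₃*.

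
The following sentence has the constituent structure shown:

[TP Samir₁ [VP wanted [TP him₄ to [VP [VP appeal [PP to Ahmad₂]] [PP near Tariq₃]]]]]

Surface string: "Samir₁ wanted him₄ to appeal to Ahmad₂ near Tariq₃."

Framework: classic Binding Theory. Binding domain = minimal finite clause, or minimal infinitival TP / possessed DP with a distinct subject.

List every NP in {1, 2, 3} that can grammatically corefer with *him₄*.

*him* is a pronoun, so Principle B applies: it must be free in its binding domain.
Binding domain of *him₄*: the matrix TP, whose subject is Samir₁.
*Samir₁* c-commands the pronoun within its binding domain → coindexation would violate Principle B.
*Ahmad₂*: the pronoun c-commands this R-expression → coindexation would violate Principle C on *Ahmad₂*.
*Tariq₃*: the pronoun c-commands this R-expression → coindexation would violate Principle C on *Tariq₃*.

none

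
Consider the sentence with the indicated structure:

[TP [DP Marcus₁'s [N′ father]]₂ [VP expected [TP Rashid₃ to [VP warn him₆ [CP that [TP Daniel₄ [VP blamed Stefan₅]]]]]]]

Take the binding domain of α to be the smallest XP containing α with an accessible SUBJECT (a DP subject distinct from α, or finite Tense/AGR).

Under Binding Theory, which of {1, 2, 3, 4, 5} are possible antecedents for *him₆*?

*him* is a pronoun, so Principle B applies: it must be free in its binding domain.
Binding domain of *him₆*: the embedded TP, whose subject is Rashid₃.
*Marcus₁* and the pronoun do not c-command one another → neither Principle B nor Principle C is at stake; coindexation permitted.
*[Marcus₁'s father]₂* c-commands the pronoun but from outside its binding domain, and is not c-commanded by it → coindexation permitted.
*Rashid₃* c-commands the pronoun within its binding domain → coindexation would violate Principle B.
*Daniel₄*: the pronoun c-commands this R-expression → coindexation would violate Principle C on *Daniel₄*.
*Stefan₅*: the pronoun c-commands this R-expression → coindexation would violate Principle C on *Stefan₅*.

{1, 2}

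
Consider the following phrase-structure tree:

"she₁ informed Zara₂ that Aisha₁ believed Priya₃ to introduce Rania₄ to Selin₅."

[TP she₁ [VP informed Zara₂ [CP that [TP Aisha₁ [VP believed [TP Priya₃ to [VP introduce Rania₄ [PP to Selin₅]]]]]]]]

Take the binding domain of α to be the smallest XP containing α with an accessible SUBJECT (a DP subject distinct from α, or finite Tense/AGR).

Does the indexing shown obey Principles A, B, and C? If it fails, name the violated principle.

Principle C

The two coindexed NPs are *she₁* and *Aisha₁*.
*Aisha₁* is an R-expression. Principle C requires it to be free everywhere.
*she₁* c-commands it and carries the same index.
The R-expression is bound → Principle C violation.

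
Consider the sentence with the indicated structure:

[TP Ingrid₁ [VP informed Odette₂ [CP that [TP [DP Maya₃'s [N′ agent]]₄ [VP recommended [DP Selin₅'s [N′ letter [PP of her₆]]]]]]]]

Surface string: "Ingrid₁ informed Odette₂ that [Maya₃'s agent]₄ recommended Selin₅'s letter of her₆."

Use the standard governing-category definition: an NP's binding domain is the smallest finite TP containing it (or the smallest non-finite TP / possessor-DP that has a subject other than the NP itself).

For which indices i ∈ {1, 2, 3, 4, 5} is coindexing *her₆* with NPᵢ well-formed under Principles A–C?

*her* is a pronoun, so Principle B applies: it must be free in its binding domain.
Binding domain of *her₆*: the possessed DP, whose subject is Selin₅.
*Ingrid₁* c-commands the pronoun but from outside its binding domain, and is not c-commanded by it → coindexation permitted.
*Odette₂* c-commands the pronoun but from outside its binding domain, and is not c-commanded by it → coindexation permitted.
*Maya₃* and the pronoun do not c-command one another → neither Principle B nor Principle C is at stake; coindexation permitted.
*[Maya₃'s agent]₄* c-commands the pronoun but from outside its binding domain, and is not c-commanded by it → coindexation permitted.
*Selin₅* c-commands the pronoun within its binding domain → coindexation would violate Principle B.

{1, 2, 3, 4}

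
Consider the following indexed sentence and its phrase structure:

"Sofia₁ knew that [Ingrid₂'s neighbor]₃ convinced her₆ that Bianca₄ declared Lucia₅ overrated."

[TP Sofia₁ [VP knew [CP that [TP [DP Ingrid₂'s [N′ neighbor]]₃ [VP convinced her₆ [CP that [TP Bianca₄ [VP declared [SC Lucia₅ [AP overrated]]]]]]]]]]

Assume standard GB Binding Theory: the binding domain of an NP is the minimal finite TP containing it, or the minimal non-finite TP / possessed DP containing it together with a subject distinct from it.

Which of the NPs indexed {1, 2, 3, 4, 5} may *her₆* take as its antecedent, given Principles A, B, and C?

*her* is a pronoun, so Principle B applies: it must be free in its binding domain.
Binding domain of *her₆*: the embedded TP, whose subject is [Ingrid₂'s neighbor]₃.
*Sofia₁* c-commands the pronoun but from outside its binding domain, and is not c-commanded by it → coindexation permitted.
*Ingrid₂* and the pronoun do not c-command one another → neither Principle B nor Principle C is at stake; coindexation permitted.
*[Ingrid₂'s neighbor]₃* c-commands the pronoun within its binding domain → coindexation would violate Principle B.
*Bianca₄*: the pronoun c-commands this R-expression → coindexation would violate Principle C on *Bianca₄*.
*Lucia₅*: the pronoun c-commands this R-expression → coindexation would violate Principle C on *Lucia₅*.

{1, 2}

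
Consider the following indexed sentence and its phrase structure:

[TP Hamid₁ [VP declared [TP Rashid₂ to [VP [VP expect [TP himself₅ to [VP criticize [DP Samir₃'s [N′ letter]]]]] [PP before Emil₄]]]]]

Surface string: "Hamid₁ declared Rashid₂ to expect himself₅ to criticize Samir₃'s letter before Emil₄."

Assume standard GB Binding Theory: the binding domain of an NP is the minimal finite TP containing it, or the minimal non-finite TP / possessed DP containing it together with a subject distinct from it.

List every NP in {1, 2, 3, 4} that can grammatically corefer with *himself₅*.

{2}

*himself* is an anaphor, so Principle A applies: it must be bound in its binding domain.
Binding domain of *himself₅*: the embedded TP, whose subject is Rashid₂.
*Hamid₁* c-commands the anaphor but is outside its binding domain → cannot satisfy Principle A.
*Rashid₂* c-commands the anaphor within its binding domain → licit binder.
*Samir₃* does not c-command the anaphor → cannot bind it.
*Emil₄* does not c-command the anaphor → cannot bind it.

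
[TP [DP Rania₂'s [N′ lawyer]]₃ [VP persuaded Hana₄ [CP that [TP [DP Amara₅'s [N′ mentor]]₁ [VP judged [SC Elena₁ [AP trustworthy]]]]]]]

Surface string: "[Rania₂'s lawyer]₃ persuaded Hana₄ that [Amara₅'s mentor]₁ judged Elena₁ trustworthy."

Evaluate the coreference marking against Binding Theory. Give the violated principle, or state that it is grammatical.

The two coindexed NPs are *[Amara₅'s mentor]₁* and *Elena₁*.
*Elena₁* is an R-expression. Principle C requires it to be free everywhere.
*[Amara₅'s mentor]₁* c-commands it and carries the same index.
The R-expression is bound → Principle C violation.

Principle C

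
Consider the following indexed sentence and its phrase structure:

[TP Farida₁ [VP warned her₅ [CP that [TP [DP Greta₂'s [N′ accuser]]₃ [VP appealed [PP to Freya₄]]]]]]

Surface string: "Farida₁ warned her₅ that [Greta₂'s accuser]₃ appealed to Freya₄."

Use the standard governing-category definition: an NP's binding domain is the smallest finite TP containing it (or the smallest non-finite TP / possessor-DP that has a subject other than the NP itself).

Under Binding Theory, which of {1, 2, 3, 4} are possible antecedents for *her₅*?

none

*her* is a pronoun, so Principle B applies: it must be free in its binding domain.
Binding domain of *her₅*: the matrix TP, whose subject is Farida₁.
*Farida₁* c-commands the pronoun within its binding domain → coindexation would violate Principle B.
*Greta₂*: the pronoun c-commands this R-expression → coindexation would violate Principle C on *Greta₂*.
*[Greta₂'s accuser]₃*: the pronoun c-commands this R-expression → coindexation would violate Principle C on *[Greta₂'s accuser]₃*.
*Freya₄*: the pronoun c-commands this R-expression → coindexation would violate Principle C on *Freya₄*.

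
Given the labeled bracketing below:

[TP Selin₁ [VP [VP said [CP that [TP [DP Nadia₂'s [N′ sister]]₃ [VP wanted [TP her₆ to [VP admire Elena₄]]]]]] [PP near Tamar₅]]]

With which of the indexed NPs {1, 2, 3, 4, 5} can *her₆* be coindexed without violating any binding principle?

*her* is a pronoun, so Principle B applies: it must be free in its binding domain.
Binding domain of *her₆*: the embedded TP, whose subject is [Nadia₂'s sister]₃.
*Selin₁* c-commands the pronoun but from outside its binding domain, and is not c-commanded by it → coindexation permitted.
*Nadia₂* and the pronoun do not c-command one another → neither Principle B nor Principle C is at stake; coindexation permitted.
*[Nadia₂'s sister]₃* c-commands the pronoun within its binding domain → coindexation would violate Principle B.
*Elena₄*: the pronoun c-commands this R-expression → coindexation would violate Principle C on *Elena₄*.
*Tamar₅* and the pronoun do not c-command one another → neither Principle B nor Principle C is at stake; coindexation permitted.

{1, 2, 5}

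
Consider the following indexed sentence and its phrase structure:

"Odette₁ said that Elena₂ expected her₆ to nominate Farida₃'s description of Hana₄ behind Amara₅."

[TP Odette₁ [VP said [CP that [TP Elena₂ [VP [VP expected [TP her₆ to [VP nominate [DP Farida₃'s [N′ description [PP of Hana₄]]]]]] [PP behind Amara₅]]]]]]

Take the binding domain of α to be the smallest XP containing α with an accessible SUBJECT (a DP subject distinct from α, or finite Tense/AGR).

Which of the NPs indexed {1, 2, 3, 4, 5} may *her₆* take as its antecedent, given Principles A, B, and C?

*her* is a pronoun, so Principle B applies: it must be free in its binding domain.
Binding domain of *her₆*: the embedded TP, whose subject is Elena₂.
*Odette₁* c-commands the pronoun but from outside its binding domain, and is not c-commanded by it → coindexation permitted.
*Elena₂* c-commands the pronoun within its binding domain → coindexation would violate Principle B.
*Farida₃*: the pronoun c-commands this R-expression → coindexation would violate Principle C on *Farida₃*.
*Hana₄*: the pronoun c-commands this R-expression → coindexation would violate Principle C on *Hana₄*.
*Amara₅* and the pronoun do not c-command one another → neither Principle B nor Principle C is at stake; coindexation permitted.

{1, 5}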